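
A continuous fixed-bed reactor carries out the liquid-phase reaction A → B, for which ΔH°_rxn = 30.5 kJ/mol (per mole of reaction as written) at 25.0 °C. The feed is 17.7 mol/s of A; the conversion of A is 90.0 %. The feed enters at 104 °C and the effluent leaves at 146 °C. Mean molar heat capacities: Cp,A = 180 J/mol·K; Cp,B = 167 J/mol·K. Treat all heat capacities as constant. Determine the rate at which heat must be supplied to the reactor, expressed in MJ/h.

Q_in = 2140 MJ/h

Extent of reaction ξ = 0.900 × 17.7 = 15.93 mol/s
Reaction term: ξ·ΔH°_rxn = 15.93 × 30.5 = 485.87 kJ/s
Sensible, feed 104→25 °C: -251.69 kJ/s
Outlet flows (mol/s): A 1.77, B 15.93
Sensible, products 25→146 °C: 360.45 kJ/s
Q = ΔH = 594.62 kJ/s = 594.62 kW
Heat supplied = 2140.6 MJ/h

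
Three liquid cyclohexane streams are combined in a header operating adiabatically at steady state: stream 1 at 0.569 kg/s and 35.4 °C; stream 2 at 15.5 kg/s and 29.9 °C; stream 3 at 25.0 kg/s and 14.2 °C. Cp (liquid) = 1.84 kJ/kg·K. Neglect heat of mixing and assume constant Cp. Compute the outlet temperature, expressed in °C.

No heat crosses the boundary, so H_out = H_in.
Σ ṁᵢCp,ᵢTᵢ = 0.569×1.84×35.4 + 15.5×1.84×29.9 + 25.0×1.84×14.2 = 1543
Σ ṁᵢCp,ᵢ = 0.569×1.84 + 15.5×1.84 + 25.0×1.84 = 75.567
T_out = 1543 / 75.567 = 20.419 °C

T_out = 20.4 °C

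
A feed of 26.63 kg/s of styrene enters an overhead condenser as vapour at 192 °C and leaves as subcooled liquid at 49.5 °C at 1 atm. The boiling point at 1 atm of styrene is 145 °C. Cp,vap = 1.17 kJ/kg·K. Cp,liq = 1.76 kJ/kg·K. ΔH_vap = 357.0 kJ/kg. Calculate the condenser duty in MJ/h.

Q_c = 55600 MJ/h

vapour 192→145 °C: -54.99 kJ/kg
condensation at 145 °C: -357 kJ/kg
liquid 145→49.5 °C: -168.08 kJ/kg
Δh = -54.99 + -357 + -168.08 = -580.07 kJ/kg
Q = ṁ·Δh = 26.63 kg/s × -580.07 kJ/kg = -15447 kJ/s
|Q| = 15447 kW = 55610 MJ/h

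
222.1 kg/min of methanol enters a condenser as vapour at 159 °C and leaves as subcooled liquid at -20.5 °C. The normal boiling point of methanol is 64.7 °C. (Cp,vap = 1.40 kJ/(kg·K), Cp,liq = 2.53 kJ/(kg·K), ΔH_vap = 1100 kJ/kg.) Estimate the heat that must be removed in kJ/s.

vapour 159→64.7 °C: -132.02 kJ/kg
condensation at 64.7 °C: -1100 kJ/kg
liquid 64.7→-20.5 °C: -215.56 kJ/kg
Δh = -132.02 + -1100 + -215.56 = -1447.6 kJ/kg
Q = ṁ·Δh = 222.1 kg/min × -1447.6 kJ/kg = -321510 kJ/min
|Q| = 5358.4 kW

Q_c = 5360 kJ/s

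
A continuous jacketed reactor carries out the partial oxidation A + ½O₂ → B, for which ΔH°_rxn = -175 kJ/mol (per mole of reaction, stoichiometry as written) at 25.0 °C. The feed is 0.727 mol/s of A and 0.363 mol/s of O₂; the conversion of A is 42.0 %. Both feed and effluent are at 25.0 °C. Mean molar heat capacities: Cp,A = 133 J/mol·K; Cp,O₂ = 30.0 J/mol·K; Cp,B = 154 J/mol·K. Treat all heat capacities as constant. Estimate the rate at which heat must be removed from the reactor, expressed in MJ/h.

Q_out = 192 MJ/h

Extent of reaction ξ = 0.420 × 0.727 = 0.30534 mol/s
Reaction term: ξ·ΔH°_rxn = 0.30534 × -175 = -53.434 kJ/s
Q = ΔH = -53.434 kJ/s = -53.434 kW
Heat removed = 192.36 MJ/h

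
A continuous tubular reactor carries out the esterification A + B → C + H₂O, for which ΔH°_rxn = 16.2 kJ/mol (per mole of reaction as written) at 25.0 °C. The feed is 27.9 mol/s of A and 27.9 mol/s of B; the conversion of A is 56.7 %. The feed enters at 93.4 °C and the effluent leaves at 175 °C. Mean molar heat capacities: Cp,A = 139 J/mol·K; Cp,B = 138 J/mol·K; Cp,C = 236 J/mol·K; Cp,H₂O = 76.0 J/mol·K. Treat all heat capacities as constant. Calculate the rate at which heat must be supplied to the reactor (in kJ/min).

Q_in = 58200 kJ/min

Extent of reaction ξ = 0.567 × 27.9 = 15.819 mol/s
Reaction term: ξ·ΔH°_rxn = 15.819 × 16.2 = 256.27 kJ/s
Sensible, feed 93.4→25 °C: -528.62 kJ/s
Outlet flows (mol/s): A 12.081, B 12.081, C 15.819, H₂O 15.819
Sensible, products 25→175 °C: 1242.3 kJ/s
Q = ΔH = 969.95 kJ/s = 969.95 kW
Heat supplied = 58197 kJ/min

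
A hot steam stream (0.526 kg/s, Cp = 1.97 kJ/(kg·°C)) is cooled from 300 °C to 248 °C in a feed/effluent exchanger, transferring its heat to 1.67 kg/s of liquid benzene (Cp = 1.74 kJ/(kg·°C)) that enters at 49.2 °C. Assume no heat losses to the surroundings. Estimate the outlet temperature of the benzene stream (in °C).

Heat released by hot stream: Q = 0.526 × 1.97 × (300 − 248) = 53.883 kJ/s
Energy balance on cold side (adiabatic exchanger): Q = ṁ_c·Cp_c·(T_c,out − T_c,in)
T_c,out = 49.2 + 53.883/(1.67 × 1.74) = 67.743 °C

T_c,out = 67.7 °C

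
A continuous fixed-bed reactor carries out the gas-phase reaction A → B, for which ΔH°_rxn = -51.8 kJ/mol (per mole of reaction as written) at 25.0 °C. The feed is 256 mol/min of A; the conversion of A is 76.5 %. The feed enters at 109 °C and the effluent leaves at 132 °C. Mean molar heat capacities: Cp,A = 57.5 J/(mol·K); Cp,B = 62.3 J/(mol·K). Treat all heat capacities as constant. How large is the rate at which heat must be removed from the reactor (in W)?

Extent of reaction ξ = 0.765 × 256 = 195.84 mol/min
Reaction term: ξ·ΔH°_rxn = 195.84 × -51.8 = -10145 kJ/min
Sensible, feed 109→25 °C: -1236.5 kJ/min
Outlet flows (mol/min): A 60.16, B 195.84
Sensible, products 25→132 °C: 1675.6 kJ/min
Q = ΔH = -9705.4 kJ/min = -161.76 kW
Heat removed = 161760 W

Q_out = 162000 W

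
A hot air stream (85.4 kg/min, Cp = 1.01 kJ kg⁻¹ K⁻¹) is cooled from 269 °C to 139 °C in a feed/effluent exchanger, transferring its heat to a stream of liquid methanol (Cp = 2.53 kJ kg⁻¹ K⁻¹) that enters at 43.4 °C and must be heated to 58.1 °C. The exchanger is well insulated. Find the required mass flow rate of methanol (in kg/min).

Heat released by hot stream: Q = 85.4 × 1.01 × (269 − 139) = 11213 kJ/min
Energy balance on cold side (adiabatic exchanger): Q = ṁ_c·Cp_c·(T_c,out − T_c,in)
ṁ_c = 11213 / [2.53 × (58.1 − 43.4)] = 301.5 kg/min

ṁ_c = 301 kg/min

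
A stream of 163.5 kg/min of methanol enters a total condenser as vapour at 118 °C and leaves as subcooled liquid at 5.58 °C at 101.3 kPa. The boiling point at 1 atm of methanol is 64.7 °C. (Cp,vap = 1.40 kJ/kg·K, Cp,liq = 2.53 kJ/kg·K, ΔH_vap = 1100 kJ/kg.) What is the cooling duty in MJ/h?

Q_c = 13000 MJ/h

vapour 118→64.7 °C: -74.62 kJ/kg
condensation at 64.7 °C: -1100 kJ/kg
liquid 64.7→5.58 °C: -149.57 kJ/kg
Δh = -74.62 + -1100 + -149.57 = -1324.2 kJ/kg
Q = ṁ·Δh = 163.5 kg/min × -1324.2 kJ/kg = -216510 kJ/min
|Q| = 3608.4 kW = 12990 MJ/h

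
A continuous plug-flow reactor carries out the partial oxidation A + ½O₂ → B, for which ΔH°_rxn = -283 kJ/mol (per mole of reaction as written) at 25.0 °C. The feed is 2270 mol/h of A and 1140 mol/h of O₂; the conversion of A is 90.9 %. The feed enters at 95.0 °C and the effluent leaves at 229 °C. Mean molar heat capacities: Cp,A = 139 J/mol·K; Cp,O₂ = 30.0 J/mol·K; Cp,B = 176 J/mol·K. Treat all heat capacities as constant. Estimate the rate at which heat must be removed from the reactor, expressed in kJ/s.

Q_out = 147 kJ/s

Extent of reaction ξ = 0.909 × 2270 = 2063.4 mol/h
Reaction term: ξ·ΔH°_rxn = 2063.4 × -283 = -583950 kJ/h
Sensible, feed 95.0→25 °C: -24481 kJ/h
Outlet flows (mol/h): A 206.57, O₂ 108.28, B 2063.4
Sensible, products 25→229 °C: 80606 kJ/h
Q = ΔH = -527830 kJ/h = -146.62 kW
Heat removed = 146.62 kJ/s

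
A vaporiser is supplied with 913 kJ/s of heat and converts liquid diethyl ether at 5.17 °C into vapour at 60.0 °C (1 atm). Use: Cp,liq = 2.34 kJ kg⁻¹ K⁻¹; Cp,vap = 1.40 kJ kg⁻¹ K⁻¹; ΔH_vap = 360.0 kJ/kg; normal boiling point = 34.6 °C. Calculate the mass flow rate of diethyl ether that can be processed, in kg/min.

Δh = 2.34×(34.6−5.17) + 360.0 + 1.40×(60.0−34.6) = 464.43 kJ/kg
Q = 913 kJ/s = 913 kJ/s = 54780 kJ/min
ṁ = Q/Δh = 54780 / 464.43 = 117.95 kg/min

ṁ = 118 kg/min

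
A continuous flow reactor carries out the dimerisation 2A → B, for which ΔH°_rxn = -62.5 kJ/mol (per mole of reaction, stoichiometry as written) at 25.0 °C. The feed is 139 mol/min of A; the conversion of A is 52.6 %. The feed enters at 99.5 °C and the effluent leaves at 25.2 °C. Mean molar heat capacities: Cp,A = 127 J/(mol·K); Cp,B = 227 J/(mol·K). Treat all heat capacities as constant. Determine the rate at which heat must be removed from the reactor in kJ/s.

Q_out = 59.9 kJ/s

Extent of reaction ξ = 0.526 × 139 / 2 = 36.557 mol/min
Reaction term: ξ·ΔH°_rxn = 36.557 × -62.5 = -2284.8 kJ/min
Sensible, feed 99.5→25 °C: -1315.1 kJ/min
Outlet flows (mol/min): A 65.886, B 36.557
Sensible, products 25→25.2 °C: 3.3332 kJ/min
Q = ΔH = -3596.6 kJ/min = -59.944 kW
Heat removed = 59.944 kJ/s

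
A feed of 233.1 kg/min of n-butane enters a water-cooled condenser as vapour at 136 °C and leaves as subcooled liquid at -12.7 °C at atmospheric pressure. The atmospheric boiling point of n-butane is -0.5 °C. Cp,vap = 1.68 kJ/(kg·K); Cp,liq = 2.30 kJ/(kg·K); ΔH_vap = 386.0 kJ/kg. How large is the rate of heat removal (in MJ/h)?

vapour 136→-0.5 °C: -229.32 kJ/kg
condensation at -0.5 °C: -386 kJ/kg
liquid -0.5→-12.7 °C: -28.06 kJ/kg
Δh = -229.32 + -386 + -28.06 = -643.38 kJ/kg
Q = ṁ·Δh = 233.1 kg/min × -643.38 kJ/kg = -149970 kJ/min
|Q| = 2499.5 kW = 8998.3 MJ/h

Q_c = 9000 MJ/h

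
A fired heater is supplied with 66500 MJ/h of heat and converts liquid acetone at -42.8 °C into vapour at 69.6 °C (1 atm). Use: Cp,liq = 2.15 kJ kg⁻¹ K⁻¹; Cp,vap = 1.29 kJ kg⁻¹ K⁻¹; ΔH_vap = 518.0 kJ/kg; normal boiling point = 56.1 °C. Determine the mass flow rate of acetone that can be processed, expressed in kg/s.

ṁ = 24.7 kg/s

Δh = 2.15×(56.1−-42.8) + 518.0 + 1.29×(69.6−56.1) = 748.05 kJ/kg
Q = 66500 MJ/h = 18472 kJ/s = 18472 kJ/s
ṁ = Q/Δh = 18472 / 748.05 = 24.694 kg/s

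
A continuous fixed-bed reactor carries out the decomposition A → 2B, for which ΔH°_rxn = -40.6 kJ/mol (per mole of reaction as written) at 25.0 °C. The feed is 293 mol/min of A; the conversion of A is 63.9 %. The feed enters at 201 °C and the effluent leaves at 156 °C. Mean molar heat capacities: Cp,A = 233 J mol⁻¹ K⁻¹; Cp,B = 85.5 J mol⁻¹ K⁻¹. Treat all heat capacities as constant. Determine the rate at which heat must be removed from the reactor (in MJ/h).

Q_out = 732 MJ/h

Extent of reaction ξ = 0.639 × 293 = 187.23 mol/min
Reaction term: ξ·ΔH°_rxn = 187.23 × -40.6 = -7601.4 kJ/min
Sensible, feed 201→25 °C: -12015 kJ/min
Outlet flows (mol/min): A 105.77, B 374.45
Sensible, products 25→156 °C: 7422.6 kJ/min
Q = ΔH = -12194 kJ/min = -203.24 kW
Heat removed = 731.65 MJ/h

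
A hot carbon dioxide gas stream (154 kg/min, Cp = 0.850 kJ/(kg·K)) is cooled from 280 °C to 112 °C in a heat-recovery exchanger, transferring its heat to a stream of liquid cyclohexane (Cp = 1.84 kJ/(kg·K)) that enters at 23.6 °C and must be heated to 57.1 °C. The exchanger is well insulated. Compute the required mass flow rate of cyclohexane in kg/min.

ṁ_c = 357 kg/min

Heat released by hot stream: Q = 154 × 0.850 × (280 − 112) = 21991 kJ/min
Energy balance on cold side (adiabatic exchanger): Q = ṁ_c·Cp_c·(T_c,out − T_c,in)
ṁ_c = 21991 / [1.84 × (57.1 − 23.6)] = 356.77 kg/min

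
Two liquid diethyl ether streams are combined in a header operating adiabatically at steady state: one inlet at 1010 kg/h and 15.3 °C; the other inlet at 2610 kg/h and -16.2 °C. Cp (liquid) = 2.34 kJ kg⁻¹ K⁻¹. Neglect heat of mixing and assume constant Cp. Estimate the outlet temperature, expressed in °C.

T_out = -7.41 °C

Adiabatic, steady state ⇒ Σ ṁᵢCp,ᵢ(T_out − Tᵢ) = 0
T_out = Σ ṁᵢCp,ᵢTᵢ / Σ ṁᵢCp,ᵢ
      = -62780 / 8470.8 = -7.4113 °C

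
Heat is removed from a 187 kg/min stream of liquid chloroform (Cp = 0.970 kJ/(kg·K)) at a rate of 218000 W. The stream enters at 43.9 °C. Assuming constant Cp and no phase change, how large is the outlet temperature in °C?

Q = 218000 W = 13080 kJ/min
ΔT = Q/(ṁ·Cp) = 13080/(187×0.970) = 72.11 K
T_out = 43.9 − 72.11 = -28.21 °C

T_out = -28.2 °C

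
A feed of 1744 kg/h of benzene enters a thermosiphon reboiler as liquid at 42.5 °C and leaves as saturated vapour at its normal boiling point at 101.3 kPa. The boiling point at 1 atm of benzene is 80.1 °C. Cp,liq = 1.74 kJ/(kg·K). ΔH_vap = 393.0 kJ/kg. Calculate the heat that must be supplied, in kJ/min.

liquid 42.5→80.1 °C: 65.424 kJ/kg
vaporisation at 80.1 °C: 393 kJ/kg
Δh = 65.424 + 393 = 458.42 kJ/kg
Q = ṁ·Δh = 1744 kg/h × 458.42 kJ/kg = 799490 kJ/h
|Q| = 222.08 kW = 13325 kJ/min

Q = 13300 kJ/min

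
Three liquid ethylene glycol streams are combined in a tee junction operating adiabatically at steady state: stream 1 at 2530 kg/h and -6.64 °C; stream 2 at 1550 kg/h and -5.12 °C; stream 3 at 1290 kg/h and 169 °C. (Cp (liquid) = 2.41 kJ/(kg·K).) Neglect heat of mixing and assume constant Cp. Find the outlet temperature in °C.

No heat crosses the boundary, so H_out = H_in.
Σ ṁᵢCp,ᵢTᵢ = 2530×2.41×-6.64 + 1550×2.41×-5.12 + 1290×2.41×169 = 465790
Σ ṁᵢCp,ᵢ = 2530×2.41 + 1550×2.41 + 1290×2.41 = 12942
T_out = 465790 / 12942 = 35.992 °C

T_out = 36.0 °C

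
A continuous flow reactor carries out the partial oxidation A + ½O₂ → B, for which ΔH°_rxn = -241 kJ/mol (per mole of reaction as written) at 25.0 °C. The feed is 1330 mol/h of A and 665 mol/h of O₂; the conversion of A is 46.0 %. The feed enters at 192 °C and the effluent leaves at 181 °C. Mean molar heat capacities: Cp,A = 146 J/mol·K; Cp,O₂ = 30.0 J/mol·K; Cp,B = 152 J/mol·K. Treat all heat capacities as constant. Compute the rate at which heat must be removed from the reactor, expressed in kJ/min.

Extent of reaction ξ = 0.460 × 1330 = 611.8 mol/h
Reaction term: ξ·ΔH°_rxn = 611.8 × -241 = -147440 kJ/h
Sensible, feed 192→25 °C: -35760 kJ/h
Outlet flows (mol/h): A 718.2, O₂ 359.1, B 611.8
Sensible, products 25→181 °C: 32545 kJ/h
Q = ΔH = -150660 kJ/h = -41.849 kW
Heat removed = 2511 kJ/min

Q_out = 2510 kJ/min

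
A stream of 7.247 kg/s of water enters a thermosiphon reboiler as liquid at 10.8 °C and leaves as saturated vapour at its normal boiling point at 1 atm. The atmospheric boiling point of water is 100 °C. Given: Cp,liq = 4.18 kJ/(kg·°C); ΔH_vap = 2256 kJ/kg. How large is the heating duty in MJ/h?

Q = 68600 MJ/h

liquid 10.8→100 °C: 372.86 kJ/kg
vaporisation at 100 °C: 2256 kJ/kg
Δh = 372.86 + 2256 = 2628.9 kJ/kg
Q = ṁ·Δh = 7.247 kg/s × 2628.9 kJ/kg = 19051 kJ/s
|Q| = 19051 kW = 68585 MJ/h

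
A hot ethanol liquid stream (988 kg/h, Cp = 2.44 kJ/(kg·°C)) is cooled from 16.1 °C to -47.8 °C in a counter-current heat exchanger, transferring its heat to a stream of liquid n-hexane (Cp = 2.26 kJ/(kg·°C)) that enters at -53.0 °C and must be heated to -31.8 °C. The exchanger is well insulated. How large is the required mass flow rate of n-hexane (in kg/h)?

Heat released by hot stream: Q = 988 × 2.44 × (16.1 − -47.8) = 154050 kJ/h
Energy balance on cold side (adiabatic exchanger): Q = ṁ_c·Cp_c·(T_c,out − T_c,in)
ṁ_c = 154050 / [2.26 × (-31.8 − -53.0)] = 3215.2 kg/h

ṁ_c = 3220 kg/h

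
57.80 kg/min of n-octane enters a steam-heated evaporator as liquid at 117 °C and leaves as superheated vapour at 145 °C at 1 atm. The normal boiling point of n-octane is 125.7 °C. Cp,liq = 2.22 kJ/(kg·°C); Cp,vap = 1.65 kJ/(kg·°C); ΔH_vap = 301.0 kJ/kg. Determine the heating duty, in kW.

Q = 339 kW

liquid 117→125.7 °C: 19.314 kJ/kg
vaporisation at 125.7 °C: 301 kJ/kg
vapour 125.7→145 °C: 31.845 kJ/kg
Δh = 19.314 + 301 + 31.845 = 352.16 kJ/kg
Q = ṁ·Δh = 57.80 kg/min × 352.16 kJ/kg = 20355 kJ/min
|Q| = 339.25 kW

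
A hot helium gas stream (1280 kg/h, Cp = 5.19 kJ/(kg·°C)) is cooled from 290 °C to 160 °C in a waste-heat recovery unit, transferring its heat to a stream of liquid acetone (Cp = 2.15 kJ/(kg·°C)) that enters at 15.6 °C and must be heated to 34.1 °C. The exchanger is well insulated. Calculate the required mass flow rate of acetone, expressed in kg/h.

Heat released by hot stream: Q = 1280 × 5.19 × (290 − 160) = 863620 kJ/h
Energy balance on cold side (adiabatic exchanger): Q = ṁ_c·Cp_c·(T_c,out − T_c,in)
ṁ_c = 863620 / [2.15 × (34.1 − 15.6)] = 21713 kg/h

ṁ_c = 21700 kg/h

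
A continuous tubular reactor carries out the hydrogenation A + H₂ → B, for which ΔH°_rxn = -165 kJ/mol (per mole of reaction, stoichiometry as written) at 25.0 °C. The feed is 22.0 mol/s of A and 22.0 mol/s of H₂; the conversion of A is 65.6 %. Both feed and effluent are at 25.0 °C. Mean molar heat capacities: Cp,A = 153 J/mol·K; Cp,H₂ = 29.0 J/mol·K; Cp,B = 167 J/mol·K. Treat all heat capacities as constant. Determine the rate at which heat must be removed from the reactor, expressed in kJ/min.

Extent of reaction ξ = 0.656 × 22.0 = 14.432 mol/s
Reaction term: ξ·ΔH°_rxn = 14.432 × -165 = -2381.3 kJ/s
Q = ΔH = -2381.3 kJ/s = -2381.3 kW
Heat removed = 142880 kJ/min

Q_out = 143000 kJ/min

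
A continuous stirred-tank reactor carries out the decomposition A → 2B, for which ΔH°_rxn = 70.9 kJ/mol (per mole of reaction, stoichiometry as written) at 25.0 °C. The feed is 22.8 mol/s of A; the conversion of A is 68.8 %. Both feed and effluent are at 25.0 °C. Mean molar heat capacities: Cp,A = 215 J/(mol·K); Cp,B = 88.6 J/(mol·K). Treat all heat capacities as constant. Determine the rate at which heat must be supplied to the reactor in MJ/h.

Q_in = 4000 MJ/h

Extent of reaction ξ = 0.688 × 22.8 = 15.686 mol/s
Reaction term: ξ·ΔH°_rxn = 15.686 × 70.9 = 1112.2 kJ/s
Q = ΔH = 1112.2 kJ/s = 1112.2 kW
Heat supplied = 4003.8 MJ/h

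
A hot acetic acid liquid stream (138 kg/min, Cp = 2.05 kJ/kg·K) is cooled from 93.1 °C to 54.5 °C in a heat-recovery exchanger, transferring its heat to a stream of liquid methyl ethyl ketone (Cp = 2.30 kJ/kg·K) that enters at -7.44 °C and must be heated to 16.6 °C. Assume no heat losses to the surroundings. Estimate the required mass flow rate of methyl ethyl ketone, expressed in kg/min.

Heat released by hot stream: Q = 138 × 2.05 × (93.1 − 54.5) = 10920 kJ/min
Energy balance on cold side (adiabatic exchanger): Q = ṁ_c·Cp_c·(T_c,out − T_c,in)
ṁ_c = 10920 / [2.30 × (16.6 − -7.44)] = 197.5 kg/min

ṁ_c = 197 kg/min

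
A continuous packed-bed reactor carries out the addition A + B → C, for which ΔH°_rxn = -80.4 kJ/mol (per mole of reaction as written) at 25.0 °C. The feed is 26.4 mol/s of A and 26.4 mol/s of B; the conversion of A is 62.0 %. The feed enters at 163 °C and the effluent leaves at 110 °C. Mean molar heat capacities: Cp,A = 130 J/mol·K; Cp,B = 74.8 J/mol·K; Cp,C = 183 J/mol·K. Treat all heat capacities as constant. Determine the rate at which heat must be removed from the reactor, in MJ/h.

Q_out = 5880 MJ/h

Extent of reaction ξ = 0.620 × 26.4 = 16.368 mol/s
Reaction term: ξ·ΔH°_rxn = 16.368 × -80.4 = -1316 kJ/s
Sensible, feed 163→25 °C: -746.13 kJ/s
Outlet flows (mol/s): A 10.032, B 10.032, C 16.368
Sensible, products 25→110 °C: 429.24 kJ/s
Q = ΔH = -1632.9 kJ/s = -1632.9 kW
Heat removed = 5878.3 MJ/h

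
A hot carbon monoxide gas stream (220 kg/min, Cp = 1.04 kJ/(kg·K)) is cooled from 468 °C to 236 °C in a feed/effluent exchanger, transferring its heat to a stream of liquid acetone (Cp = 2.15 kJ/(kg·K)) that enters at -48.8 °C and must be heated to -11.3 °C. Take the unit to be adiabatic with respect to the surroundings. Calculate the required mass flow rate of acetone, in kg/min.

ṁ_c = 658 kg/min

Heat released by hot stream: Q = 220 × 1.04 × (468 − 236) = 53082 kJ/min
Energy balance on cold side (adiabatic exchanger): Q = ṁ_c·Cp_c·(T_c,out − T_c,in)
ṁ_c = 53082 / [2.15 × (-11.3 − -48.8)] = 658.38 kg/min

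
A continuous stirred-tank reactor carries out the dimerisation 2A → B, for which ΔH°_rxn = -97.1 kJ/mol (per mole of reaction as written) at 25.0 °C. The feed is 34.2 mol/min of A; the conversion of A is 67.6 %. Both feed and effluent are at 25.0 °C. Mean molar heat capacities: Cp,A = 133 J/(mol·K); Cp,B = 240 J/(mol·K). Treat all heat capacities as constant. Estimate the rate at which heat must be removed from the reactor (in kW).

Q_out = 18.7 kW

Extent of reaction ξ = 0.676 × 34.2 / 2 = 11.56 mol/min
Reaction term: ξ·ΔH°_rxn = 11.56 × -97.1 = -1122.4 kJ/min
Q = ΔH = -1122.4 kJ/min = -18.707 kW
Heat removed = 18.707 kW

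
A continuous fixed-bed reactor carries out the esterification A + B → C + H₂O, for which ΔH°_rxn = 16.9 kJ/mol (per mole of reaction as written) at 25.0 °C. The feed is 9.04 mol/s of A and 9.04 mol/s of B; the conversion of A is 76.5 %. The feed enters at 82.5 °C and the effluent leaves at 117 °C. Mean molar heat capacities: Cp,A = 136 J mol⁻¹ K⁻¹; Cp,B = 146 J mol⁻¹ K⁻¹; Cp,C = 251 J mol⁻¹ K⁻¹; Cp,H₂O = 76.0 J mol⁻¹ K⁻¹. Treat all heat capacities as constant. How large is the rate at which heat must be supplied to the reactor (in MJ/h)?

Q_in = 840 MJ/h

Extent of reaction ξ = 0.765 × 9.04 = 6.9156 mol/s
Reaction term: ξ·ΔH°_rxn = 6.9156 × 16.9 = 116.87 kJ/s
Sensible, feed 82.5→25 °C: -146.58 kJ/s
Outlet flows (mol/s): A 2.1244, B 2.1244, C 6.9156, H₂O 6.9156
Sensible, products 25→117 °C: 263.16 kJ/s
Q = ΔH = 233.45 kJ/s = 233.45 kW
Heat supplied = 840.44 MJ/h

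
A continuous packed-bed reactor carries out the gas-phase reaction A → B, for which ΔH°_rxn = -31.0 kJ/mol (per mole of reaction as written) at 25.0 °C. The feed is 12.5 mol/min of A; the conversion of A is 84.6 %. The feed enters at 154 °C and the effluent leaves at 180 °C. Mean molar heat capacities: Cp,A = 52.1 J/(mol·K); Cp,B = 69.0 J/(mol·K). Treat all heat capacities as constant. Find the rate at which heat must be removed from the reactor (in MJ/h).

Extent of reaction ξ = 0.846 × 12.5 = 10.575 mol/min
Reaction term: ξ·ΔH°_rxn = 10.575 × -31.0 = -327.82 kJ/min
Sensible, feed 154→25 °C: -84.011 kJ/min
Outlet flows (mol/min): A 1.925, B 10.575
Sensible, products 25→180 °C: 128.64 kJ/min
Q = ΔH = -283.19 kJ/min = -4.7199 kW
Heat removed = 16.991 MJ/h

Q_out = 17.0 MJ/h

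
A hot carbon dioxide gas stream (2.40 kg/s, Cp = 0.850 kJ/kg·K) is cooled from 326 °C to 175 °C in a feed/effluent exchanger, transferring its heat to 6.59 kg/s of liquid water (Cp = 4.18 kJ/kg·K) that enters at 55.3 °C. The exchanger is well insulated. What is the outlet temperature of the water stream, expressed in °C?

Heat released by hot stream: Q = 2.40 × 0.850 × (326 − 175) = 308.04 kJ/s
Energy balance on cold side (adiabatic exchanger): Q = ṁ_c·Cp_c·(T_c,out − T_c,in)
T_c,out = 55.3 + 308.04/(6.59 × 4.18) = 66.483 °C

T_c,out = 66.5 °C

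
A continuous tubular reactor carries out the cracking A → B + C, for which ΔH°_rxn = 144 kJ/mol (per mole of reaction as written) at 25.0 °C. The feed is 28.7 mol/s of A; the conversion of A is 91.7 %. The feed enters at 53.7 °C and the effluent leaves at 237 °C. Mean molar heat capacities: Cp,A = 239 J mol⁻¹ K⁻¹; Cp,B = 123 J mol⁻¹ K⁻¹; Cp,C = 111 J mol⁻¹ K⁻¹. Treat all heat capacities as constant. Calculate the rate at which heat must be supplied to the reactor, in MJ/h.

Extent of reaction ξ = 0.917 × 28.7 = 26.318 mol/s
Reaction term: ξ·ΔH°_rxn = 26.318 × 144 = 3789.8 kJ/s
Sensible, feed 53.7→25 °C: -196.86 kJ/s
Outlet flows (mol/s): A 2.3821, B 26.318, C 26.318
Sensible, products 25→237 °C: 1426.3 kJ/s
Q = ΔH = 5019.2 kJ/s = 5019.2 kW
Heat supplied = 18069 MJ/h

Q_in = 18100 MJ/h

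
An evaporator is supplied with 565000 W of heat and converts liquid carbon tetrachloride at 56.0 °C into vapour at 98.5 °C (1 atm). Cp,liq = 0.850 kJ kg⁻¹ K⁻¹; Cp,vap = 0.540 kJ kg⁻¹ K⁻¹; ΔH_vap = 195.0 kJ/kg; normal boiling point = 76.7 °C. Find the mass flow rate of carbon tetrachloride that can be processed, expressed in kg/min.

ṁ = 151 kg/min

Δh = 0.850×(76.7−56.0) + 195.0 + 0.540×(98.5−76.7) = 224.37 kJ/kg
Q = 565000 W = 565 kJ/s = 33900 kJ/min
ṁ = Q/Δh = 33900 / 224.37 = 151.09 kg/min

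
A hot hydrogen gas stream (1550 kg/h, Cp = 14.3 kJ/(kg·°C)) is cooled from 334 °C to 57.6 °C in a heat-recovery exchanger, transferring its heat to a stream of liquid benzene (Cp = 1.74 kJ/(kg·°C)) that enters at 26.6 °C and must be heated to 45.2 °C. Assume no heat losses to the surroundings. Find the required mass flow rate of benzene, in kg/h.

ṁ_c = 189000 kg/h

Heat released by hot stream: Q = 1550 × 14.3 × (334 − 57.6) = 6.1264e+06 kJ/h
Energy balance on cold side (adiabatic exchanger): Q = ṁ_c·Cp_c·(T_c,out − T_c,in)
ṁ_c = 6.1264e+06 / [1.74 × (45.2 − 26.6)] = 189300 kg/h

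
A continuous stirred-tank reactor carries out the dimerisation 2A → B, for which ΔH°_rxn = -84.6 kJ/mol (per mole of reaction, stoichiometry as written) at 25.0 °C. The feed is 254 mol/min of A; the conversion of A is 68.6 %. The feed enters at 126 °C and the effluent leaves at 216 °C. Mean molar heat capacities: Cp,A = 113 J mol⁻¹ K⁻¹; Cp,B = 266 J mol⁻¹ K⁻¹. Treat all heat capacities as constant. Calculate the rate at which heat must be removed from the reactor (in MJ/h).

Extent of reaction ξ = 0.686 × 254 / 2 = 87.122 mol/min
Reaction term: ξ·ΔH°_rxn = 87.122 × -84.6 = -7370.5 kJ/min
Sensible, feed 126→25 °C: -2898.9 kJ/min
Outlet flows (mol/min): A 79.756, B 87.122
Sensible, products 25→216 °C: 6147.7 kJ/min
Q = ΔH = -4121.7 kJ/min = -68.695 kW
Heat removed = 247.3 MJ/h

Q_out = 247 MJ/h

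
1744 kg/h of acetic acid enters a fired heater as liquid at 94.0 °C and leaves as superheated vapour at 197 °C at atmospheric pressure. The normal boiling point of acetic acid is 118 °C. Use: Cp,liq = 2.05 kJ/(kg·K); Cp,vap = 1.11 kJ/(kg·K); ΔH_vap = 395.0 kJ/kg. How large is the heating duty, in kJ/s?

liquid 94.0→118 °C: 49.2 kJ/kg
vaporisation at 118 °C: 395 kJ/kg
vapour 118→197 °C: 87.69 kJ/kg
Δh = 49.2 + 395 + 87.69 = 531.89 kJ/kg
Q = ṁ·Δh = 1744 kg/h × 531.89 kJ/kg = 927620 kJ/h
|Q| = 257.67 kW

Q = 258 kJ/s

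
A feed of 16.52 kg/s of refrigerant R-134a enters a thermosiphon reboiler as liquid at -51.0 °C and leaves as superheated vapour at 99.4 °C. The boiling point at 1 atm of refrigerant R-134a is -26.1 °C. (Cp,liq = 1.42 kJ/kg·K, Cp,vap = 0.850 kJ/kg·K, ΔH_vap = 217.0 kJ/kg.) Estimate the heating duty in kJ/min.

liquid -51.0→-26.1 °C: 35.358 kJ/kg
vaporisation at -26.1 °C: 217 kJ/kg
vapour -26.1→99.4 °C: 106.67 kJ/kg
Δh = 35.358 + 217 + 106.67 = 359.03 kJ/kg
Q = ṁ·Δh = 16.52 kg/s × 359.03 kJ/kg = 5931.2 kJ/s
|Q| = 5931.2 kW = 355870 kJ/min

Q = 356000 kJ/min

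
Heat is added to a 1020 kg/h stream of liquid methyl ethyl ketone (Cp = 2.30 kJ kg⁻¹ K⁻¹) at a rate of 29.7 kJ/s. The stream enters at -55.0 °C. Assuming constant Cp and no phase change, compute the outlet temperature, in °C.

T_out = -9.42 °C

Q = 29.7 kJ/s = 106920 kJ/h
ΔT = Q/(ṁ·Cp) = 106920/(1020×2.30) = 45.575 K
T_out = -55.0 + 45.575 = -9.4246 °C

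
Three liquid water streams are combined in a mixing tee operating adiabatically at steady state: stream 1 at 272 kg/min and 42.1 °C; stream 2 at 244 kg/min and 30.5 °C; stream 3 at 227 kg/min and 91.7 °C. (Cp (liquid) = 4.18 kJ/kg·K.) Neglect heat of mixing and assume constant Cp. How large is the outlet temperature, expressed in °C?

T_out = 53.4 °C

Energy balance with Q = 0: Σ ṁᵢCp,ᵢ(T_out − Tᵢ) = 0
Σ ṁᵢCp,ᵢTᵢ = 272×4.18×42.1 + 244×4.18×30.5 + 227×4.18×91.7 = 165980
Σ ṁᵢCp,ᵢ = 272×4.18 + 244×4.18 + 227×4.18 = 3105.7
T_out = 165980 / 3105.7 = 53.444 °C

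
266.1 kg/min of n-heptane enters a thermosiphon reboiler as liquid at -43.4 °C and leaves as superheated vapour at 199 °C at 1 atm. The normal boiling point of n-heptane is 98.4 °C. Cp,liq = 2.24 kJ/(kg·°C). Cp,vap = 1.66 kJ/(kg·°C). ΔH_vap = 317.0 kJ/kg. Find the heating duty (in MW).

Q = 3.56 MW

liquid -43.4→98.4 °C: 317.63 kJ/kg
vaporisation at 98.4 °C: 317 kJ/kg
vapour 98.4→199 °C: 167 kJ/kg
Δh = 317.63 + 317 + 167 = 801.63 kJ/kg
Q = ṁ·Δh = 266.1 kg/min × 801.63 kJ/kg = 213310 kJ/min
|Q| = 3555.2 kW = 3.5552 MW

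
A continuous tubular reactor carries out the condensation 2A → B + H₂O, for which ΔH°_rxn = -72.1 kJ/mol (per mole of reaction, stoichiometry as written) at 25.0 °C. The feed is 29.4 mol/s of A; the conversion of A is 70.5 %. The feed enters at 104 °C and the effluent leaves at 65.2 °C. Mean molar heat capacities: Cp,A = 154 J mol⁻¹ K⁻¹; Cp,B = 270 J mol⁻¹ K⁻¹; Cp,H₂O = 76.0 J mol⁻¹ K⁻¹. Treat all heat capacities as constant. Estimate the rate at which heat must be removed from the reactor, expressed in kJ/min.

Extent of reaction ξ = 0.705 × 29.4 / 2 = 10.363 mol/s
Reaction term: ξ·ΔH°_rxn = 10.363 × -72.1 = -747.21 kJ/s
Sensible, feed 104→25 °C: -357.68 kJ/s
Outlet flows (mol/s): A 8.673, B 10.363, H₂O 10.363
Sensible, products 25→65.2 °C: 197.84 kJ/s
Q = ΔH = -907.05 kJ/s = -907.05 kW
Heat removed = 54423 kJ/min

Q_out = 54400 kJ/min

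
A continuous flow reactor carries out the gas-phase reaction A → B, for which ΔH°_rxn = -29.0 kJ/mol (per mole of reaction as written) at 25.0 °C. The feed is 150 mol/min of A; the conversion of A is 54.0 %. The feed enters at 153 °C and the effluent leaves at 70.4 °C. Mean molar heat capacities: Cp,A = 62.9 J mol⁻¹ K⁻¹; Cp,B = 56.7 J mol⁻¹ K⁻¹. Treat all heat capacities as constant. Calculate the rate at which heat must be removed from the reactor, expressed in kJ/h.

Q_out = 189000 kJ/h

Extent of reaction ξ = 0.540 × 150 = 81 mol/min
Reaction term: ξ·ΔH°_rxn = 81 × -29.0 = -2349 kJ/min
Sensible, feed 153→25 °C: -1207.7 kJ/min
Outlet flows (mol/min): A 69, B 81
Sensible, products 25→70.4 °C: 405.55 kJ/min
Q = ΔH = -3151.1 kJ/min = -52.519 kW
Heat removed = 189070 kJ/h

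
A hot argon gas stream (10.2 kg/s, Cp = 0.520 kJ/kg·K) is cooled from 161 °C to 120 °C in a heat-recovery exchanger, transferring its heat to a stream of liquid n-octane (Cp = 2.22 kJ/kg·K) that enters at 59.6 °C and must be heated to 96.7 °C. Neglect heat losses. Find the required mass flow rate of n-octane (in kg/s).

Heat released by hot stream: Q = 10.2 × 0.520 × (161 − 120) = 217.46 kJ/s
Energy balance on cold side (adiabatic exchanger): Q = ṁ_c·Cp_c·(T_c,out − T_c,in)
ṁ_c = 217.46 / [2.22 × (96.7 − 59.6)] = 2.6403 kg/s

ṁ_c = 2.64 kg/s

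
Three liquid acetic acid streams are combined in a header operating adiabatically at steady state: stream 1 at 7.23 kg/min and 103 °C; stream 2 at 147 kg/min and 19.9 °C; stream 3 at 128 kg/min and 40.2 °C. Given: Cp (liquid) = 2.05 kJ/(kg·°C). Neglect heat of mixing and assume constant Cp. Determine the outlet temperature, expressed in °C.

T_out = 31.2 °C

No heat crosses the boundary, so H_out = H_in.
T_out = Σ ṁᵢCp,ᵢTᵢ / Σ ṁᵢCp,ᵢ
      = 18072 / 578.57 = 31.235 °C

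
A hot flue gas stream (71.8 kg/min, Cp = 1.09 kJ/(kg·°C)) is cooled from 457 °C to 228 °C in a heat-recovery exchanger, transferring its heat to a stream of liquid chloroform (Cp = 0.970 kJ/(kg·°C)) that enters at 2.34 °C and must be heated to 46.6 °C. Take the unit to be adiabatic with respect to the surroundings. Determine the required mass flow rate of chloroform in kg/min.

Heat released by hot stream: Q = 71.8 × 1.09 × (457 − 228) = 17922 kJ/min
Energy balance on cold side (adiabatic exchanger): Q = ṁ_c·Cp_c·(T_c,out − T_c,in)
ṁ_c = 17922 / [0.970 × (46.6 − 2.34)] = 417.45 kg/min

ṁ_c = 417 kg/min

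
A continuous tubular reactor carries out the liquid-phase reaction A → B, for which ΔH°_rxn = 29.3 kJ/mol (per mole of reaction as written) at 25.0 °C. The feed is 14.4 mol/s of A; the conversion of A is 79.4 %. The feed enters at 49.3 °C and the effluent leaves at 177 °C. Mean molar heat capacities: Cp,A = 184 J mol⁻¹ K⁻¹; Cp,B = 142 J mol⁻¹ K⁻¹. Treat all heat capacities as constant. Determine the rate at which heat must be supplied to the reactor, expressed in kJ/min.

Q_in = 36000 kJ/min

Extent of reaction ξ = 0.794 × 14.4 = 11.434 mol/s
Reaction term: ξ·ΔH°_rxn = 11.434 × 29.3 = 335 kJ/s
Sensible, feed 49.3→25 °C: -64.385 kJ/s
Outlet flows (mol/s): A 2.9664, B 11.434
Sensible, products 25→177 °C: 329.75 kJ/s
Q = ΔH = 600.37 kJ/s = 600.37 kW
Heat supplied = 36022 kJ/min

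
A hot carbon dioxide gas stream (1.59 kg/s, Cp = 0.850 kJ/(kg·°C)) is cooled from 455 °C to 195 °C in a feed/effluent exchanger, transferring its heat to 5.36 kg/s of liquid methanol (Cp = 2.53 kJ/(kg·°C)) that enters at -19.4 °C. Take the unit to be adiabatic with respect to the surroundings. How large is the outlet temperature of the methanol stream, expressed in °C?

T_c,out = 6.51 °C

Heat released by hot stream: Q = 1.59 × 0.850 × (455 − 195) = 351.39 kJ/s
Energy balance on cold side (adiabatic exchanger): Q = ṁ_c·Cp_c·(T_c,out − T_c,in)
T_c,out = -19.4 + 351.39/(5.36 × 2.53) = 6.5122 °C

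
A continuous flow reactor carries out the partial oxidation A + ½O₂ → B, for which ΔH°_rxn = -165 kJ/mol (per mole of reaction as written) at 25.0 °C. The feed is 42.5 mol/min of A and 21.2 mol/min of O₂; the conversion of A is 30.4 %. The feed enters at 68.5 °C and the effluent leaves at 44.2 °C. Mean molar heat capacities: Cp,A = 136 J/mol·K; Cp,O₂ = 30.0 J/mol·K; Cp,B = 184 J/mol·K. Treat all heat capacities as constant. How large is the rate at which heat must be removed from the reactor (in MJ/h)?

Q_out = 137 MJ/h

Extent of reaction ξ = 0.304 × 42.5 = 12.92 mol/min
Reaction term: ξ·ΔH°_rxn = 12.92 × -165 = -2131.8 kJ/min
Sensible, feed 68.5→25 °C: -279.1 kJ/min
Outlet flows (mol/min): A 29.58, O₂ 14.74, B 12.92
Sensible, products 25→44.2 °C: 131.37 kJ/min
Q = ΔH = -2279.5 kJ/min = -37.992 kW
Heat removed = 136.77 MJ/h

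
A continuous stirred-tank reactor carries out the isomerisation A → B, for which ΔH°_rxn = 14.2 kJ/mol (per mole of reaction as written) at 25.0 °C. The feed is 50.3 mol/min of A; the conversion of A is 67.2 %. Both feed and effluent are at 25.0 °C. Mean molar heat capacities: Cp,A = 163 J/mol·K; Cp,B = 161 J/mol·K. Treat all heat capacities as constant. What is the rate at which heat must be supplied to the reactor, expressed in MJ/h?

Extent of reaction ξ = 0.672 × 50.3 = 33.802 mol/min
Reaction term: ξ·ΔH°_rxn = 33.802 × 14.2 = 479.98 kJ/min
Q = ΔH = 479.98 kJ/min = 7.9997 kW
Heat supplied = 28.799 MJ/h

Q_in = 28.8 MJ/h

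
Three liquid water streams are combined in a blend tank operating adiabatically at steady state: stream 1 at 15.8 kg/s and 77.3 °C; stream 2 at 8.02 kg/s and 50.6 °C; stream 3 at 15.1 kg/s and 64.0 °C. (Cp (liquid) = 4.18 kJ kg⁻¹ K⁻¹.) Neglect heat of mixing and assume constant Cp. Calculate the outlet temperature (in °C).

T_out = 66.6 °C

Energy balance with Q = 0: Σ ṁᵢCp,ᵢ(T_out − Tᵢ) = 0
Σ ṁᵢCp,ᵢTᵢ = 15.8×4.18×77.3 + 8.02×4.18×50.6 + 15.1×4.18×64.0 = 10841
Σ ṁᵢCp,ᵢ = 15.8×4.18 + 8.02×4.18 + 15.1×4.18 = 162.69
T_out = 10841 / 162.69 = 66.638 °C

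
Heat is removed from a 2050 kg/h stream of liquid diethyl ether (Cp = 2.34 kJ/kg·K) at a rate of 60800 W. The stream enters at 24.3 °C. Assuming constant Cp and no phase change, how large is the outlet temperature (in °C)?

Q = 60800 W = 218880 kJ/h
ΔT = Q/(ṁ·Cp) = 218880/(2050×2.34) = 45.629 K
T_out = 24.3 − 45.629 = -21.329 °C

T_out = -21.3 °C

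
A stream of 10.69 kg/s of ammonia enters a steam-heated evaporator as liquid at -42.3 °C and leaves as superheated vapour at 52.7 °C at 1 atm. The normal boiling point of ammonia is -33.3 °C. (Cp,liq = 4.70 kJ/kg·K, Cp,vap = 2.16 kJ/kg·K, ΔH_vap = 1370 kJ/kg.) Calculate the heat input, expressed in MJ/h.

liquid -42.3→-33.3 °C: 42.3 kJ/kg
vaporisation at -33.3 °C: 1370 kJ/kg
vapour -33.3→52.7 °C: 185.76 kJ/kg
Δh = 42.3 + 1370 + 185.76 = 1598.1 kJ/kg
Q = ṁ·Δh = 10.69 kg/s × 1598.1 kJ/kg = 17083 kJ/s
|Q| = 17083 kW = 61500 MJ/h

Q = 61500 MJ/h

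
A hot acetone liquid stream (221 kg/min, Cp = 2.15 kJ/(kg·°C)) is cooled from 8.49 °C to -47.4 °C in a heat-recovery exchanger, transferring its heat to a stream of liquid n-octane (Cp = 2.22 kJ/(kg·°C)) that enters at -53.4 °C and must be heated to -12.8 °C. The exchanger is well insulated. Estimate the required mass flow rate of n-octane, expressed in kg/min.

ṁ_c = 295 kg/min

Heat released by hot stream: Q = 221 × 2.15 × (8.49 − -47.4) = 26556 kJ/min
Energy balance on cold side (adiabatic exchanger): Q = ṁ_c·Cp_c·(T_c,out − T_c,in)
ṁ_c = 26556 / [2.22 × (-12.8 − -53.4)] = 294.64 kg/min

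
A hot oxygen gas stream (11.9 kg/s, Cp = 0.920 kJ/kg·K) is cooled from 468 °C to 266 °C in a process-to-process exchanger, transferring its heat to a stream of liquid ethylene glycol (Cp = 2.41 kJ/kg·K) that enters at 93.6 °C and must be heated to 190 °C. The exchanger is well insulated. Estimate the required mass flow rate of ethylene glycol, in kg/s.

Heat released by hot stream: Q = 11.9 × 0.920 × (468 − 266) = 2211.5 kJ/s
Energy balance on cold side (adiabatic exchanger): Q = ṁ_c·Cp_c·(T_c,out − T_c,in)
ṁ_c = 2211.5 / [2.41 × (190 − 93.6)] = 9.519 kg/s

ṁ_c = 9.52 kg/s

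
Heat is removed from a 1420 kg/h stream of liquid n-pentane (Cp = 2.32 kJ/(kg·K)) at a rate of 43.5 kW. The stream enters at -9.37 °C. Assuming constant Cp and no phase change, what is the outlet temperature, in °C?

T_out = -56.9 °C

Q = 43.5 kW = 156600 kJ/h
ΔT = Q/(ṁ·Cp) = 156600/(1420×2.32) = 47.535 K
T_out = -9.37 − 47.535 = -56.905 °C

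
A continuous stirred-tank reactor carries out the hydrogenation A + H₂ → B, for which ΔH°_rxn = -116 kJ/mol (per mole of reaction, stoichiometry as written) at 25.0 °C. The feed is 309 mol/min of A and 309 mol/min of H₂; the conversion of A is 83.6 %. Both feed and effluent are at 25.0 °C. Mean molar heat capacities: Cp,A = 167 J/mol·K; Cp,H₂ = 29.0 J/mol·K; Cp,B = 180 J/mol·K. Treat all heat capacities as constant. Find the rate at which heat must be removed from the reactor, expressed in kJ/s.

Q_out = 499 kJ/s

Extent of reaction ξ = 0.836 × 309 = 258.32 mol/min
Reaction term: ξ·ΔH°_rxn = 258.32 × -116 = -29966 kJ/min
Q = ΔH = -29966 kJ/min = -499.43 kW
Heat removed = 499.43 kJ/s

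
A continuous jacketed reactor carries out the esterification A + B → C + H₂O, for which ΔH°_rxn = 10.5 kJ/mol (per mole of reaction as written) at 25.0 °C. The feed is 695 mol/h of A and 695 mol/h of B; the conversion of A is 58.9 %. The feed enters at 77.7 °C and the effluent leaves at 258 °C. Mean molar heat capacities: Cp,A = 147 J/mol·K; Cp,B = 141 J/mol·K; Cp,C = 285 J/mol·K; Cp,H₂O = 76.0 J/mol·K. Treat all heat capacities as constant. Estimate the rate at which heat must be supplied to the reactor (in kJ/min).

Q_in = 789 kJ/min

Extent of reaction ξ = 0.589 × 695 = 409.35 mol/h
Reaction term: ξ·ΔH°_rxn = 409.35 × 10.5 = 4298.2 kJ/h
Sensible, feed 77.7→25 °C: -10548 kJ/h
Outlet flows (mol/h): A 285.65, B 285.65, C 409.35, H₂O 409.35
Sensible, products 25→258 °C: 53600 kJ/h
Q = ΔH = 47350 kJ/h = 13.153 kW
Heat supplied = 789.16 kJ/min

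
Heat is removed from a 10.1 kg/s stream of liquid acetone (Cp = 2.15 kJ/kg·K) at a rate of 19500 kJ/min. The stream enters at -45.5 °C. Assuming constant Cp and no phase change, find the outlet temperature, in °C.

Q = 19500 kJ/min = 325 kJ/s
ΔT = Q/(ṁ·Cp) = 325/(10.1×2.15) = 14.967 K
T_out = -45.5 − 14.967 = -60.467 °C

T_out = -60.5 °C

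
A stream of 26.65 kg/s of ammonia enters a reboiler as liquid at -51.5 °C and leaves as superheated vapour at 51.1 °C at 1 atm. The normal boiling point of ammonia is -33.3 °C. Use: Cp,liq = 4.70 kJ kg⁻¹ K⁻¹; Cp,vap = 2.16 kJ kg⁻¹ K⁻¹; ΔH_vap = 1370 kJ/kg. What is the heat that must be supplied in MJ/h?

liquid -51.5→-33.3 °C: 85.54 kJ/kg
vaporisation at -33.3 °C: 1370 kJ/kg
vapour -33.3→51.1 °C: 182.3 kJ/kg
Δh = 85.54 + 1370 + 182.3 = 1637.8 kJ/kg
Q = ṁ·Δh = 26.65 kg/s × 1637.8 kJ/kg = 43649 kJ/s
|Q| = 43649 kW = 157130 MJ/h

Q = 157000 MJ/h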